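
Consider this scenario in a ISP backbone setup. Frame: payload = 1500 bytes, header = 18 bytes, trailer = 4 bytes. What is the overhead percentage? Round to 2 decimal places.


Given: payload = 1500 B, header = 18 B, trailer = 4 B
Overhead bytes = header + trailer = 18 + 4 = 22
Total frame = payload + overhead = 1500 + 22 = 1522
Overhead % = 22 / 1522 * 100 = 1.4455% -> 1.45% (2 dp)

1.45


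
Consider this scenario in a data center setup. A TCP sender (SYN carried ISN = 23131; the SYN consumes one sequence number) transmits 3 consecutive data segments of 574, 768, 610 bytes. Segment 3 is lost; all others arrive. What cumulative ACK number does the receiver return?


SYN uses sequence number 23131; first data byte = ISN + 1 = 23132.
Segment 1: SEQ = 23132, len = 574 B, covers [23132, 23705]
Segment 2: SEQ = 23706, len = 768 B, covers [23706, 24473]
Segment 3: SEQ = 24474, len = 610 B, covers [24474, 25083] [LOST]
In-order data received: bytes [23132, 24473] (segments 1..2).
Segment 3 missing -> gap begins at byte 24474.
Cumulative ACK = next expected in-order byte = 23132 + 574 + 768 = 24474

24474


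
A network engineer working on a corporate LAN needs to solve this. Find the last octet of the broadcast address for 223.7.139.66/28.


Given: IP = 223.7.139.66, prefix = /28
Host bits = 32 - 28 = 4
Network last octet = 66 AND mask = 64
Host part size = 2^4 - 1 = 15
Broadcast last octet = 64 OR 15 = 79

79


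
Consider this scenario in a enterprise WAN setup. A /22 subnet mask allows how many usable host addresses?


Given: subnet mask /22
Host bits = 32 - 22 = 10
Total addresses = 2^10 = 1024
Usable hosts = 1024 - 2 (network + broadcast) = 1022

1022


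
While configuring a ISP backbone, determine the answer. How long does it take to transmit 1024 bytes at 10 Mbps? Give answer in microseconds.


Given: packet = 1024 bytes, bandwidth = 10 Mbps
Packet in bits = 1024 * 8 = 8192 bits
Bandwidth = 10 * 10^6 = 10000000 bps
Time = 8192 / 10000000 seconds
Time in us = 8192 * 10^6 / 10000000 = 819.2

819.2


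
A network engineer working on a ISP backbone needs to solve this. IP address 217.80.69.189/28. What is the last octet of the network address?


Given: IP = 217.80.69.189, prefix = /28
Subnet mask = 255.255.255.240
Last octet of IP: 189
Last octet of mask: 240
Network last octet = 189 AND 240 = 176

176


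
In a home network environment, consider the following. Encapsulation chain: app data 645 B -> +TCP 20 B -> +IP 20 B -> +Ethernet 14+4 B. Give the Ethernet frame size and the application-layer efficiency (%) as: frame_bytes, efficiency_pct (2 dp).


TCP segment = 645 + 20 = 665 B
IP packet = 665 + 20 = 685 B
Ethernet frame = 685 + 14 + 4 = 703 B
Efficiency = app / frame = 645 / 703 = 0.917496 = 91.7496% -> 91.75% (2 dp)

703, 91.75


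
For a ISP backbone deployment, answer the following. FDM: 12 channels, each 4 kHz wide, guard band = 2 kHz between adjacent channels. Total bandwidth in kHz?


Given: 12 channels, 4 kHz each, guard = 2 kHz
Channel bandwidth = 12 * 4 = 48 kHz
Guard bands = 11 gaps * 2 kHz = 22 kHz
Total = 48 + 22 = 70 kHz

70


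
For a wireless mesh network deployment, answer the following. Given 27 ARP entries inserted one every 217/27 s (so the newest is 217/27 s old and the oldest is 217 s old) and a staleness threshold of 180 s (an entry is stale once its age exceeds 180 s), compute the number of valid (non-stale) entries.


Ages are k * 217/27 s for k = 1..27 (spacing = 8.0370 s).
Entry k is valid iff k * 217/27 <= 180 iff k <= 27 * 180 / 217 = 22.3963
n_valid = floor(22.3963) = 22
(n_stale = 27 - 22 = 5)

22


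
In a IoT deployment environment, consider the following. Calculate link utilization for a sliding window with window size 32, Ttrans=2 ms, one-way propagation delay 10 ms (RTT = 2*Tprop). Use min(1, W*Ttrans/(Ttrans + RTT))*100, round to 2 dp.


Given: W = 32, Ttrans = 2 ms, RTT = 20 ms (= 2 * Tprop, Tprop = 10 ms)
Cycle time = Ttrans + RTT = 2 + 20 = 22 ms (first packet sent until its ACK returns)
W * Ttrans = 32 * 2 = 64 ms of sending per cycle
W * Ttrans / (Ttrans + RTT) = 64 / 22 = 2.909091
U = min(1, 2.909091) = 1.000000
U% = 100.00%

100.00


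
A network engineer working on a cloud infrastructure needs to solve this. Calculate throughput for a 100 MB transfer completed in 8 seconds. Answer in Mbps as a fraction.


Given: file = 100 MB, time = 8 s
File in Mb = 100 * 8 = 800 Mb
Throughput = 800 / 8 Mbps
Throughput = 100 Mbps

100


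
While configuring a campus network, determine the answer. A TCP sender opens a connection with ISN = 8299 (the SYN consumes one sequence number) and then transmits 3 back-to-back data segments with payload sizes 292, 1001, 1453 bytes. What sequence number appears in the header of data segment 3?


The SYN occupies sequence number ISN = 8299, so the first data byte is ISN + 1 = 8300.
SEQ of data segment i = (ISN + 1) + sum of payload sizes of segments 1..i-1.
Segment 1: SEQ = 8300, payload = 292 bytes
Segment 2: SEQ = 8592, payload = 1001 bytes
Segment 3: SEQ = 9593, payload = 1453 bytes
SEQ of segment 3 = 8300 + 292 + 1001 = 9593

9593


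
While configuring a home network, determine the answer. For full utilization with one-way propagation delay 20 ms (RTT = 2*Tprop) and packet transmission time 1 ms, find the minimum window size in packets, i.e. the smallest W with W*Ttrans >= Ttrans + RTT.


Given: Ttrans = 1 ms, RTT = 40 ms (= 2 * Tprop, Tprop = 20 ms)
Time until first ACK returns = Ttrans + RTT = 1 + 40 = 41 ms
Need W * Ttrans >= Ttrans + RTT  ->  W >= (Ttrans + RTT) / Ttrans
(Ttrans + RTT) / Ttrans = 41 / 1 = 41
W_min = ceil(41) = 41

41


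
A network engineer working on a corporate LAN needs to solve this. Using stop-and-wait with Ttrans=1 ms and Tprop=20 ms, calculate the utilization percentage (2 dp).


Given: Ttrans = 1 ms, Tprop = 20 ms
RTT = 2 * Tprop = 2 * 20 = 40 ms
U = Ttrans / (Ttrans + RTT)
U = 1 / (1 + 40)
U = 1 / 41 = 0.02439
U% = 2.44%

2.44


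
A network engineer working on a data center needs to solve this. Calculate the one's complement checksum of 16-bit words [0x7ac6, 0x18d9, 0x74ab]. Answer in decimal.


Given words: [0x7ac6, 0x18d9, 0x74ab]
Step 1: Sum all words
Raw sum = 31430 + 6361 + 29867 = 67658
Step 2: Fold carry: (2122 + 1) = 2123
One's complement = ~2123 & 0xFFFF = 63412

63412


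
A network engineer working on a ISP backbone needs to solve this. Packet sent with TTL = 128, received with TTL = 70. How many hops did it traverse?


Given: initial TTL = 128, received TTL = 70
Hops = initial TTL - received TTL
Hops = 128 - 70 = 58

58


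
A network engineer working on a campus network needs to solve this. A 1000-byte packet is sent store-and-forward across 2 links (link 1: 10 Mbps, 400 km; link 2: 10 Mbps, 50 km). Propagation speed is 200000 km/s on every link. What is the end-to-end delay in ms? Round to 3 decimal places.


Packet = 1000 bytes = 8000 bits. Store-and-forward: sum (t_trans + t_prop) per link.
Link 1: t_trans = 8000/(10*10^6) s = 0.8000 ms; t_prop = 400/200000 s = 2.0000 ms; subtotal = 2.8000 ms
Link 2: t_trans = 8000/(10*10^6) s = 0.8000 ms; t_prop = 50/200000 s = 0.2500 ms; subtotal = 1.0500 ms
End-to-end = 2.8000 + 1.0500 = 3.8500 ms -> 3.850 ms (3 dp)

3.850


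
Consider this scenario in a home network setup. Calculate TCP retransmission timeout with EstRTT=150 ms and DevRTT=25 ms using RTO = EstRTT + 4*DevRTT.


Given: EstRTT = 150 ms, DevRTT = 25 ms
Timeout = EstRTT + 4 * DevRTT
4 * DevRTT = 4 * 25 = 100
Timeout = 150 + 100 = 250 ms

250


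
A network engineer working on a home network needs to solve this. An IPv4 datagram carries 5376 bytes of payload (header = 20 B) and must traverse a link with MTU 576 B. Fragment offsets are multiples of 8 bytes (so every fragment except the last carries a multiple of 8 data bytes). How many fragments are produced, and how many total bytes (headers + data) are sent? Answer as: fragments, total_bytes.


Max data per non-final fragment = floor((MTU - header)/8)*8 = floor((576 - 20)/8)*8 = floor(556/8)*8 = 552 B
Final fragment needs no 8-byte alignment: it can carry up to MTU - header = 556 B
Non-final fragments needed = ceil((payload - 556) / 552) = ceil(4820/552) = ceil(8.7319) = 9
Number of fragments = 9 + 1 = 10
Fragment sizes (data): 9 * 552 B + 408 B (last, 408 <= 556 OK)
Total bytes sent = payload + n_frags * header = 5376 + 10*20 = 5376 + 200 = 5576 B

10, 5576


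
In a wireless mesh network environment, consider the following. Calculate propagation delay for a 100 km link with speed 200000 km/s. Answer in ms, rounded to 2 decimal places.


Given: distance = 100 km, speed = 200000 km/s
Delay = distance / speed = 100 / 200000 seconds
Delay in ms = 100 * 1000 / 200000
Delay = 0.5000 ms
Rounded to 2 dp = 0.50 ms

0.50


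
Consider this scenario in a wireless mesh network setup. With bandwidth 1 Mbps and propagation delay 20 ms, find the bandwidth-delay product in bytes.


Given: bandwidth = 1 Mbps, delay = 20 ms
BDP in bits = 1 * 10^6 * 20 / 1000
BDP in bits = 20000
BDP in bytes = 20000 / 8 = 2500

2500


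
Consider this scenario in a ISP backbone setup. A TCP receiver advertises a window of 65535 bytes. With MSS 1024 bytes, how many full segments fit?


Given: RWND = 65535 bytes, MSS = 1024 bytes
Full segments = floor(RWND / MSS)
Full segments = floor(65535 / 1024)
Full segments = floor(63.999) = 63

63


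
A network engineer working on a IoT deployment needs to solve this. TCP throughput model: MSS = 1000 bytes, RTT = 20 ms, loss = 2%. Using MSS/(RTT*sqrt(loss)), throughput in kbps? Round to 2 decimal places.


Given: MSS = 1000 bytes, RTT = 20 ms, loss = 2%
RTT in seconds = 20 / 1000 = 0.02
Loss rate = 2% = 0.02
sqrt(loss) = sqrt(0.02) = 0.141421356237
Throughput (bytes/s) = 1000 / (0.02 * 0.141421356237) = 353553.3906
Throughput (kbps) = 353553.3906 * 8 / 1000 = 2828.427125 -> 2828.43 kbps (2 dp)

2828.43


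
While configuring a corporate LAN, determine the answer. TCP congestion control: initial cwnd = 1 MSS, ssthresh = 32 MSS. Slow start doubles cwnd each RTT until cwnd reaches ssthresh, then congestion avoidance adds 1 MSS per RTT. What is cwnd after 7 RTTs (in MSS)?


RTT 0: cwnd = 1 MSS (initial)
RTT 1: cwnd = 2 MSS (slow start, doubled)
RTT 2: cwnd = 4 MSS (slow start, doubled)
RTT 3: cwnd = 8 MSS (slow start, doubled)
RTT 4: cwnd = 16 MSS (slow start, doubled)
RTT 5: cwnd = 32 MSS (slow start, doubled)
RTT 6: cwnd = 33 MSS (congestion avoidance, +1)
RTT 7: cwnd = 34 MSS (congestion avoidance, +1)

34


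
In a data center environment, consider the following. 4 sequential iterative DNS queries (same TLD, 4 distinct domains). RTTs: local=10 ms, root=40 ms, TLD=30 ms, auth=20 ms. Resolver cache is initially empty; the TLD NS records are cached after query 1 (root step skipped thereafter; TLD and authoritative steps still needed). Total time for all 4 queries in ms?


Lookup 1 (cold cache): local + root + TLD + auth = 10 + 40 + 30 + 20 = 100 ms
Lookups 2..4 (TLD NS cached -> skip root; new domain -> still ask TLD and auth): local + TLD + auth = 10 + 30 + 20 = 60 ms each
Remaining 3 lookups: 3 * 60 = 180 ms
Total = 100 + 180 = 280 ms

280


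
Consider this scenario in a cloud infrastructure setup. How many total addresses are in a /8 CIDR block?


Given: CIDR prefix /8
Host bits = 32 - 8 = 24
Total addresses = 2^24 = 16777216

16777216


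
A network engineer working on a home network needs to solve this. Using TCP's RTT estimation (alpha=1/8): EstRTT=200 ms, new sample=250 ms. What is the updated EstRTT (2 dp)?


Given: EstRTT = 200 ms, SampleRTT = 250 ms, alpha = 1/8
New EstRTT = (1 - alpha) * EstRTT + alpha * SampleRTT
(7/8) * 200 = 175
(1/8) * 250 = 31.25
New EstRTT = 175 + 31.25 = 206.25 ms -> 206.25 ms (2 dp)

206.25


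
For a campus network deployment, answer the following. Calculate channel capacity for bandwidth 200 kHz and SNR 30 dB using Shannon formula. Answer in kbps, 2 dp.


Given: B = 200 kHz, SNR = 30 dB
SNR linear = 10^(30/10) = 1000
1 + SNR = 1001
log2(1001) = 9.9672262588
C = 200 * 1000 * 9.9672262588 = 1993445.2518 bps
C = 1993.445252 kbps -> 1993.45 kbps (2 dp)

1993.45


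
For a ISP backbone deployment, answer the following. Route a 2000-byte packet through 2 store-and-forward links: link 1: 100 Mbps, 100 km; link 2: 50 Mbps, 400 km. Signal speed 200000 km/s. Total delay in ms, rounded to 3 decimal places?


Packet = 2000 bytes = 16000 bits. Store-and-forward: sum (t_trans + t_prop) per link.
Link 1: t_trans = 16000/(100*10^6) s = 0.1600 ms; t_prop = 100/200000 s = 0.5000 ms; subtotal = 0.6600 ms
Link 2: t_trans = 16000/(50*10^6) s = 0.3200 ms; t_prop = 400/200000 s = 2.0000 ms; subtotal = 2.3200 ms
End-to-end = 0.6600 + 2.3200 = 2.9800 ms -> 2.980 ms (3 dp)

2.980


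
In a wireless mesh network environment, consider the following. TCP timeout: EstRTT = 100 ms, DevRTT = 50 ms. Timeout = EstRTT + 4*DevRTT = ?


Given: EstRTT = 100 ms, DevRTT = 50 ms
Timeout = EstRTT + 4 * DevRTT
4 * DevRTT = 4 * 50 = 200
Timeout = 100 + 200 = 300 ms

300


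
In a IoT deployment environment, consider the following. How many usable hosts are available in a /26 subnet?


Given: subnet mask /26
Host bits = 32 - 26 = 6
Total addresses = 2^6 = 64
Usable hosts = 64 - 2 (network + broadcast) = 62

62


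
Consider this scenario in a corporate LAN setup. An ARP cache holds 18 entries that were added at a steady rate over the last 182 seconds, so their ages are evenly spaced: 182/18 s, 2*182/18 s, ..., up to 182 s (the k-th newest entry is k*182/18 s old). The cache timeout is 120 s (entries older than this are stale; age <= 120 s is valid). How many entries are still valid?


Ages are k * 182/18 s for k = 1..18 (spacing = 10.1111 s).
Entry k is valid iff k * 182/18 <= 120 iff k <= 18 * 120 / 182 = 11.8681
n_valid = floor(11.8681) = 11
(n_stale = 18 - 11 = 7)

11


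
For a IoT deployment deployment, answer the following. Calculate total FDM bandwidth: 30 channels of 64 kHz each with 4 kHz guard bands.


Given: 30 channels, 64 kHz each, guard = 4 kHz
Channel bandwidth = 30 * 64 = 1920 kHz
Guard bands = 29 gaps * 4 kHz = 116 kHz
Total = 1920 + 116 = 2036 kHz

2036


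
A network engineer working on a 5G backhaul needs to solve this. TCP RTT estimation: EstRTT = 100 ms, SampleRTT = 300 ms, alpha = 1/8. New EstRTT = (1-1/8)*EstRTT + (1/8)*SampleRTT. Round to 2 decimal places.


Given: EstRTT = 100 ms, SampleRTT = 300 ms, alpha = 1/8
New EstRTT = (1 - alpha) * EstRTT + alpha * SampleRTT
(7/8) * 100 = 87.5
(1/8) * 300 = 37.5
New EstRTT = 87.5 + 37.5 = 125 ms -> 125.00 ms (2 dp)

125.00


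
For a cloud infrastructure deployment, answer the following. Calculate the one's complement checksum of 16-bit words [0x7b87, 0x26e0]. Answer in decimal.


Given words: [0x7b87, 0x26e0]
Step 1: Sum all words
Raw sum = 31623 + 9952 = 41575
One's complement = ~41575 & 0xFFFF = 23960

23960


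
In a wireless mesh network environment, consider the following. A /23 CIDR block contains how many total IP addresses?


Given: CIDR prefix /23
Host bits = 32 - 23 = 9
Total addresses = 2^9 = 512

512


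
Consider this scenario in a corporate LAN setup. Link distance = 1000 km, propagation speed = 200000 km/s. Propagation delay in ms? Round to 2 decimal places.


Given: distance = 1000 km, speed = 200000 km/s
Delay = distance / speed = 1000 / 200000 seconds
Delay in ms = 1000 * 1000 / 200000
Delay = 5.0000 ms
Rounded to 2 dp = 5.00 ms

5.00


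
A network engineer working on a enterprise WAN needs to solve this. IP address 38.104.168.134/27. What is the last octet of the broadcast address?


Given: IP = 38.104.168.134, prefix = /27
Host bits = 32 - 27 = 5
Network last octet = 134 AND mask = 128
Host part size = 2^5 - 1 = 31
Broadcast last octet = 128 OR 31 = 159

159


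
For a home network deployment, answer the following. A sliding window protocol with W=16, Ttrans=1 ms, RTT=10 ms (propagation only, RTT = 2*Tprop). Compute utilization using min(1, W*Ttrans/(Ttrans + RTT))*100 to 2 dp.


Given: W = 16, Ttrans = 1 ms, RTT = 10 ms (= 2 * Tprop, Tprop = 5 ms)
Cycle time = Ttrans + RTT = 1 + 10 = 11 ms (first packet sent until its ACK returns)
W * Ttrans = 16 * 1 = 16 ms of sending per cycle
W * Ttrans / (Ttrans + RTT) = 16 / 11 = 1.454545
U = min(1, 1.454545) = 1.000000
U% = 100.00%

100.00


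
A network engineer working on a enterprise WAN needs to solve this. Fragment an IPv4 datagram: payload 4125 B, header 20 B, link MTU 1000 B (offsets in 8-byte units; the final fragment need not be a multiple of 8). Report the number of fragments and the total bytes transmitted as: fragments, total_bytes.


Max data per non-final fragment = floor((MTU - header)/8)*8 = floor((1000 - 20)/8)*8 = floor(980/8)*8 = 976 B
Final fragment needs no 8-byte alignment: it can carry up to MTU - header = 980 B
Non-final fragments needed = ceil((payload - 980) / 976) = ceil(3145/976) = ceil(3.2223) = 4
Number of fragments = 4 + 1 = 5
Fragment sizes (data): 4 * 976 B + 221 B (last, 221 <= 980 OK)
Total bytes sent = payload + n_frags * header = 4125 + 5*20 = 4125 + 100 = 4225 B

5, 4225


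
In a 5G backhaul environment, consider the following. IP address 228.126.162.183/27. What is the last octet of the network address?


Given: IP = 228.126.162.183, prefix = /27
Subnet mask = 255.255.255.224
Last octet of IP: 183
Last octet of mask: 224
Network last octet = 183 AND 224 = 160

160


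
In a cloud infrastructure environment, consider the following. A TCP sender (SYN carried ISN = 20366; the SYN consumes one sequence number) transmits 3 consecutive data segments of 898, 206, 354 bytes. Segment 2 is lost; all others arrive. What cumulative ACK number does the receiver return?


SYN uses sequence number 20366; first data byte = ISN + 1 = 20367.
Segment 1: SEQ = 20367, len = 898 B, covers [20367, 21264]
Segment 2: SEQ = 21265, len = 206 B, covers [21265, 21470] [LOST]
Segment 3: SEQ = 21471, len = 354 B, covers [21471, 21824]
In-order data received: bytes [20367, 21264] (segments 1..1).
Segment 2 missing -> gap begins at byte 21265; later segments buffered out of order.
Cumulative ACK = next expected in-order byte = 20367 + 898 = 21265

21265


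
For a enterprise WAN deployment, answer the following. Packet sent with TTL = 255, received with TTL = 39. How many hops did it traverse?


Given: initial TTL = 255, received TTL = 39
Hops = initial TTL - received TTL
Hops = 255 - 39 = 216

216


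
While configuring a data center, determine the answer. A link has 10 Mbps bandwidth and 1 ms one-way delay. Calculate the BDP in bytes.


Given: bandwidth = 10 Mbps, delay = 1 ms
BDP in bits = 10 * 10^6 * 1 / 1000
BDP in bits = 10000
BDP in bytes = 10000 / 8 = 1250

1250


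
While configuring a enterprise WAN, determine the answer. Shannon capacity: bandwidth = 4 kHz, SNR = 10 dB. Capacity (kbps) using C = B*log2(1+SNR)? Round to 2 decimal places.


Given: B = 4 kHz, SNR = 10 dB
SNR linear = 10^(10/10) = 10
1 + SNR = 11
log2(11) = 3.4594316186
C = 4 * 1000 * 3.4594316186 = 13837.7265 bps
C = 13.837726 kbps -> 13.84 kbps (2 dp)

13.84


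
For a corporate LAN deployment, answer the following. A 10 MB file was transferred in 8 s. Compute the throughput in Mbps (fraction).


Given: file = 10 MB, time = 8 s
File in Mb = 10 * 8 = 80 Mb
Throughput = 80 / 8 Mbps
Throughput = 10 Mbps

10


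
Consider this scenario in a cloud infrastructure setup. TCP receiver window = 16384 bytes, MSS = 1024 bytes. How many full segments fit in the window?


Given: RWND = 16384 bytes, MSS = 1024 bytes
Full segments = floor(RWND / MSS)
Full segments = floor(16384 / 1024)
Full segments = floor(16.0) = 16

16


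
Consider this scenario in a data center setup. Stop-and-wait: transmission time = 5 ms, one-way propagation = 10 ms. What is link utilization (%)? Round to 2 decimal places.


Given: Ttrans = 5 ms, Tprop = 10 ms
RTT = 2 * Tprop = 2 * 10 = 20 ms
U = Ttrans / (Ttrans + RTT)
U = 5 / (5 + 20)
U = 5 / 25 = 0.2
U% = 20.00%

20.00


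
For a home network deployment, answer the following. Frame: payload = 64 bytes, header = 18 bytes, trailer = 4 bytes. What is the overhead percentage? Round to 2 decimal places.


Given: payload = 64 B, header = 18 B, trailer = 4 B
Overhead bytes = header + trailer = 18 + 4 = 22
Total frame = payload + overhead = 64 + 22 = 86
Overhead % = 22 / 86 * 100 = 25.5814% -> 25.58% (2 dp)

25.58


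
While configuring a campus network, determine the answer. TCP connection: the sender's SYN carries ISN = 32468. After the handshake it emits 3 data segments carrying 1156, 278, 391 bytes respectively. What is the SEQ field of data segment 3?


The SYN occupies sequence number ISN = 32468, so the first data byte is ISN + 1 = 32469.
SEQ of data segment i = (ISN + 1) + sum of payload sizes of segments 1..i-1.
Segment 1: SEQ = 32469, payload = 1156 bytes
Segment 2: SEQ = 33625, payload = 278 bytes
Segment 3: SEQ = 33903, payload = 391 bytes
SEQ of segment 3 = 32469 + 1156 + 278 = 33903

33903


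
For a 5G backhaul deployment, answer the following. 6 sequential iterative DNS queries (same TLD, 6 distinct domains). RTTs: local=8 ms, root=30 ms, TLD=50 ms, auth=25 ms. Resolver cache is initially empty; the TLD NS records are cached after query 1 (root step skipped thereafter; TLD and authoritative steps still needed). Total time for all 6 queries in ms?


Lookup 1 (cold cache): local + root + TLD + auth = 8 + 30 + 50 + 25 = 113 ms
Lookups 2..6 (TLD NS cached -> skip root; new domain -> still ask TLD and auth): local + TLD + auth = 8 + 50 + 25 = 83 ms each
Remaining 5 lookups: 5 * 83 = 415 ms
Total = 113 + 415 = 528 ms

528


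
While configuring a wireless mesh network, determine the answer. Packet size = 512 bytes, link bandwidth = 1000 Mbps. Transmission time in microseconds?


Given: packet = 512 bytes, bandwidth = 1000 Mbps
Packet in bits = 512 * 8 = 4096 bits
Bandwidth = 1000 * 10^6 = 1000000000 bps
Time = 4096 / 1000000000 seconds
Time in us = 4096 * 10^6 / 1000000000 = 4.096

4.096


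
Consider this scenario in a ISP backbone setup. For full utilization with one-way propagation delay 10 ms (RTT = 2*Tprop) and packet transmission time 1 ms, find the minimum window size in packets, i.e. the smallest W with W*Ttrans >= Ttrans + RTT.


Given: Ttrans = 1 ms, RTT = 20 ms (= 2 * Tprop, Tprop = 10 ms)
Time until first ACK returns = Ttrans + RTT = 1 + 20 = 21 ms
Need W * Ttrans >= Ttrans + RTT  ->  W >= (Ttrans + RTT) / Ttrans
(Ttrans + RTT) / Ttrans = 21 / 1 = 21
W_min = ceil(21) = 21

21


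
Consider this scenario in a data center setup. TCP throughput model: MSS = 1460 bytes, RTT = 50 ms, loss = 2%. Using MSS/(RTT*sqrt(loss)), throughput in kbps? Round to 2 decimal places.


Given: MSS = 1460 bytes, RTT = 50 ms, loss = 2%
RTT in seconds = 50 / 1000 = 0.05
Loss rate = 2% = 0.02
sqrt(loss) = sqrt(0.02) = 0.141421356237
Throughput (bytes/s) = 1460 / (0.05 * 0.141421356237) = 206475.1801
Throughput (kbps) = 206475.1801 * 8 / 1000 = 1651.801441 -> 1651.80 kbps (2 dp)

1651.80


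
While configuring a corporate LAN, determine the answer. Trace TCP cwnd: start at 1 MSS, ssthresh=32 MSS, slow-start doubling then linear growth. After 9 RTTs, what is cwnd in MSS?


RTT 0: cwnd = 1 MSS (initial)
RTT 1: cwnd = 2 MSS (slow start, doubled)
RTT 2: cwnd = 4 MSS (slow start, doubled)
RTT 3: cwnd = 8 MSS (slow start, doubled)
RTT 4: cwnd = 16 MSS (slow start, doubled)
RTT 5: cwnd = 32 MSS (slow start, doubled)
RTT 6: cwnd = 33 MSS (congestion avoidance, +1)
RTT 7: cwnd = 34 MSS (congestion avoidance, +1)
RTT 8: cwnd = 35 MSS (congestion avoidance, +1)
RTT 9: cwnd = 36 MSS (congestion avoidance, +1)

36


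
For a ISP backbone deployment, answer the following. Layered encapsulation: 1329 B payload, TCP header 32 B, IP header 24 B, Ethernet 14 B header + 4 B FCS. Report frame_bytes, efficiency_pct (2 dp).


TCP segment = 1329 + 32 = 1361 B
IP packet = 1361 + 24 = 1385 B
Ethernet frame = 1385 + 14 + 4 = 1403 B
Efficiency = app / frame = 1329 / 1403 = 0.947256 = 94.7256% -> 94.73% (2 dp)

1403, 94.73


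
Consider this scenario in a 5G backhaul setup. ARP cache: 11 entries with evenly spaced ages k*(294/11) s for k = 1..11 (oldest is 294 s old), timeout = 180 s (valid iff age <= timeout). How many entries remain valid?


Ages are k * 294/11 s for k = 1..11 (spacing = 26.7273 s).
Entry k is valid iff k * 294/11 <= 180 iff k <= 11 * 180 / 294 = 6.7347
n_valid = floor(6.7347) = 6
(n_stale = 11 - 6 = 5)

6


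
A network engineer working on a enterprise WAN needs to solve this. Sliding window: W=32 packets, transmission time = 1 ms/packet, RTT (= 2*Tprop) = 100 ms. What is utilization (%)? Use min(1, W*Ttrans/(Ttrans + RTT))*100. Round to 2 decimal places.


Given: W = 32, Ttrans = 1 ms, RTT = 100 ms (= 2 * Tprop, Tprop = 50 ms)
Cycle time = Ttrans + RTT = 1 + 100 = 101 ms (first packet sent until its ACK returns)
W * Ttrans = 32 * 1 = 32 ms of sending per cycle
W * Ttrans / (Ttrans + RTT) = 32 / 101 = 0.316832
U = min(1, 0.316832) = 0.316832
U% = 31.68%

31.68


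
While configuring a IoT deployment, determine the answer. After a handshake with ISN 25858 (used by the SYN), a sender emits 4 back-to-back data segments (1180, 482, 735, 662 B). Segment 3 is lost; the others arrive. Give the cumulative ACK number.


SYN uses sequence number 25858; first data byte = ISN + 1 = 25859.
Segment 1: SEQ = 25859, len = 1180 B, covers [25859, 27038]
Segment 2: SEQ = 27039, len = 482 B, covers [27039, 27520]
Segment 3: SEQ = 27521, len = 735 B, covers [27521, 28255] [LOST]
Segment 4: SEQ = 28256, len = 662 B, covers [28256, 28917]
In-order data received: bytes [25859, 27520] (segments 1..2).
Segment 3 missing -> gap begins at byte 27521; later segments buffered out of order.
Cumulative ACK = next expected in-order byte = 25859 + 1180 + 482 = 27521

27521


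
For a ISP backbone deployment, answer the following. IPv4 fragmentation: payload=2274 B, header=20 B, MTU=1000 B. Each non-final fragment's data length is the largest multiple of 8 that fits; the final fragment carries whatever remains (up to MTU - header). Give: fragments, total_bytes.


Max data per non-final fragment = floor((MTU - header)/8)*8 = floor((1000 - 20)/8)*8 = floor(980/8)*8 = 976 B
Final fragment needs no 8-byte alignment: it can carry up to MTU - header = 980 B
Non-final fragments needed = ceil((payload - 980) / 976) = ceil(1294/976) = ceil(1.3258) = 2
Number of fragments = 2 + 1 = 3
Fragment sizes (data): 2 * 976 B + 322 B (last, 322 <= 980 OK)
Total bytes sent = payload + n_frags * header = 2274 + 3*20 = 2274 + 60 = 2334 B

3, 2334


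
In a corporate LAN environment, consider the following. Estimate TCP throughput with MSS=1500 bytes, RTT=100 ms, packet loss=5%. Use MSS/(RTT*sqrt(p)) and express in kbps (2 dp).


Given: MSS = 1500 bytes, RTT = 100 ms, loss = 5%
RTT in seconds = 100 / 1000 = 0.1
Loss rate = 5% = 0.05
sqrt(loss) = sqrt(0.05) = 0.223606797750
Throughput (bytes/s) = 1500 / (0.1 * 0.223606797750) = 67082.0393
Throughput (kbps) = 67082.0393 * 8 / 1000 = 536.656315 -> 536.66 kbps (2 dp)

536.66


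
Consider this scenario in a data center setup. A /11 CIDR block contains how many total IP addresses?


Given: CIDR prefix /11
Host bits = 32 - 11 = 21
Total addresses = 2^21 = 2097152

2097152


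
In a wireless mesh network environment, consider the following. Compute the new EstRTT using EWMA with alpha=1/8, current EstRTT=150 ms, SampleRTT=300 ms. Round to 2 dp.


Given: EstRTT = 150 ms, SampleRTT = 300 ms, alpha = 1/8
New EstRTT = (1 - alpha) * EstRTT + alpha * SampleRTT
(7/8) * 150 = 131.25
(1/8) * 300 = 37.5
New EstRTT = 131.25 + 37.5 = 168.75 ms -> 168.75 ms (2 dp)

168.75


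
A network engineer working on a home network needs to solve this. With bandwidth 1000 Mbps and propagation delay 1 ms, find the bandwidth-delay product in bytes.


Given: bandwidth = 1000 Mbps, delay = 1 ms
BDP in bits = 1000 * 10^6 * 1 / 1000
BDP in bits = 1000000
BDP in bytes = 1000000 / 8 = 125000

125000


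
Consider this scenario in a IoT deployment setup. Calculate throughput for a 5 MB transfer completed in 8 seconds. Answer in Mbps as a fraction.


Given: file = 5 MB, time = 8 s
File in Mb = 5 * 8 = 40 Mb
Throughput = 40 / 8 Mbps
Throughput = 5 Mbps

5


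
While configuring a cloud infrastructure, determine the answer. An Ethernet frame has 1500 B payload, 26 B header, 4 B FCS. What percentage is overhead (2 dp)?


Given: payload = 1500 B, header = 26 B, trailer = 4 B
Overhead bytes = header + trailer = 26 + 4 = 30
Total frame = payload + overhead = 1500 + 30 = 1530
Overhead % = 30 / 1530 * 100 = 1.9608% -> 1.96% (2 dp)

1.96


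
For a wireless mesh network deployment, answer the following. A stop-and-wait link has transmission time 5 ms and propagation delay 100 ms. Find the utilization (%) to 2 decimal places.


Given: Ttrans = 5 ms, Tprop = 100 ms
RTT = 2 * Tprop = 2 * 100 = 200 ms
U = Ttrans / (Ttrans + RTT)
U = 5 / (5 + 200)
U = 5 / 205 = 0.02439
U% = 2.44%

2.44


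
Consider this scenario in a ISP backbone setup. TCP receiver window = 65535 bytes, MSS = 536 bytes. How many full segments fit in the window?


Given: RWND = 65535 bytes, MSS = 536 bytes
Full segments = floor(RWND / MSS)
Full segments = floor(65535 / 536)
Full segments = floor(122.2668) = 122

122


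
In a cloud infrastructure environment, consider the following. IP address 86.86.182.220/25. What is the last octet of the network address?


Given: IP = 86.86.182.220, prefix = /25
Subnet mask = 255.255.255.128
Last octet of IP: 220
Last octet of mask: 128
Network last octet = 220 AND 128 = 128

128


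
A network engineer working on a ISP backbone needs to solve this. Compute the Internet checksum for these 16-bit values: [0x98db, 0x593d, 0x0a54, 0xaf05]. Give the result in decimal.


Given words: [0x98db, 0x593d, 0x0a54, 0xaf05]
Step 1: Sum all words
Raw sum = 39131 + 22845 + 2644 + 44805 = 109425
Step 2: Fold carry: (43889 + 1) = 43890
One's complement = ~43890 & 0xFFFF = 21645

21645


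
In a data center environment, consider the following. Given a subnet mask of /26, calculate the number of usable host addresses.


Given: subnet mask /26
Host bits = 32 - 26 = 6
Total addresses = 2^6 = 64
Usable hosts = 64 - 2 (network + broadcast) = 62

62


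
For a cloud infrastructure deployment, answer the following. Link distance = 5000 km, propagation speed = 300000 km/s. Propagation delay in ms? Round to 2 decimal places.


Given: distance = 5000 km, speed = 300000 km/s
Delay = distance / speed = 5000 / 300000 seconds
Delay in ms = 5000 * 1000 / 300000
Delay = 16.6667 ms
Rounded to 2 dp = 16.67 ms

16.67


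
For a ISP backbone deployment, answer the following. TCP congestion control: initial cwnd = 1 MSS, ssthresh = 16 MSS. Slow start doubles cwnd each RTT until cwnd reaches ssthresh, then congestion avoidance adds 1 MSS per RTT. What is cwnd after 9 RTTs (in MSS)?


RTT 0: cwnd = 1 MSS (initial)
RTT 1: cwnd = 2 MSS (slow start, doubled)
RTT 2: cwnd = 4 MSS (slow start, doubled)
RTT 3: cwnd = 8 MSS (slow start, doubled)
RTT 4: cwnd = 16 MSS (slow start, doubled)
RTT 5: cwnd = 17 MSS (congestion avoidance, +1)
RTT 6: cwnd = 18 MSS (congestion avoidance, +1)
RTT 7: cwnd = 19 MSS (congestion avoidance, +1)
RTT 8: cwnd = 20 MSS (congestion avoidance, +1)
RTT 9: cwnd = 21 MSS (congestion avoidance, +1)

21


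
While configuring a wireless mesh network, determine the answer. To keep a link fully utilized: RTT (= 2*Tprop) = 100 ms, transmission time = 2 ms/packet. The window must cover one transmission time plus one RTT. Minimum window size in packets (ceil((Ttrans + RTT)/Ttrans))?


Given: Ttrans = 2 ms, RTT = 100 ms (= 2 * Tprop, Tprop = 50 ms)
Time until first ACK returns = Ttrans + RTT = 2 + 100 = 102 ms
Need W * Ttrans >= Ttrans + RTT  ->  W >= (Ttrans + RTT) / Ttrans
(Ttrans + RTT) / Ttrans = 102 / 2 = 51
W_min = ceil(51) = 51

51


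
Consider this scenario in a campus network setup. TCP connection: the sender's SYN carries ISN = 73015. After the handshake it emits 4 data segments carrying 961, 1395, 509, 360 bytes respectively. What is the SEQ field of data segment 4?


The SYN occupies sequence number ISN = 73015, so the first data byte is ISN + 1 = 73016.
SEQ of data segment i = (ISN + 1) + sum of payload sizes of segments 1..i-1.
Segment 1: SEQ = 73016, payload = 961 bytes
Segment 2: SEQ = 73977, payload = 1395 bytes
Segment 3: SEQ = 75372, payload = 509 bytes
Segment 4: SEQ = 75881, payload = 360 bytes
SEQ of segment 4 = 73016 + 961 + 1395 + 509 = 75881

75881


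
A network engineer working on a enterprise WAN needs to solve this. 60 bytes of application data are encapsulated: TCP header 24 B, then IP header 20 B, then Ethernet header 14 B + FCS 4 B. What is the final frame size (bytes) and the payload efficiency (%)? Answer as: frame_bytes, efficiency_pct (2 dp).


TCP segment = 60 + 24 = 84 B
IP packet = 84 + 20 = 104 B
Ethernet frame = 104 + 14 + 4 = 122 B
Efficiency = app / frame = 60 / 122 = 0.491803 = 49.1803% -> 49.18% (2 dp)

122, 49.18


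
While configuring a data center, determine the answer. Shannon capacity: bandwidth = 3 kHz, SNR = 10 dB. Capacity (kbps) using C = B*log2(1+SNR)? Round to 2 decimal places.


Given: B = 3 kHz, SNR = 10 dB
SNR linear = 10^(10/10) = 10
1 + SNR = 11
log2(11) = 3.4594316186
C = 3 * 1000 * 3.4594316186 = 10378.2949 bps
C = 10.378295 kbps -> 10.38 kbps (2 dp)

10.38


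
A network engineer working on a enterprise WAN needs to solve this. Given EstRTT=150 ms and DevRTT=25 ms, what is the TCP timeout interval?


Given: EstRTT = 150 ms, DevRTT = 25 ms
Timeout = EstRTT + 4 * DevRTT
4 * DevRTT = 4 * 25 = 100
Timeout = 150 + 100 = 250 ms

250


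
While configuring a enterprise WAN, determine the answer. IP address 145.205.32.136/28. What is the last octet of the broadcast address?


Given: IP = 145.205.32.136, prefix = /28
Host bits = 32 - 28 = 4
Network last octet = 136 AND mask = 128
Host part size = 2^4 - 1 = 15
Broadcast last octet = 128 OR 15 = 143

143


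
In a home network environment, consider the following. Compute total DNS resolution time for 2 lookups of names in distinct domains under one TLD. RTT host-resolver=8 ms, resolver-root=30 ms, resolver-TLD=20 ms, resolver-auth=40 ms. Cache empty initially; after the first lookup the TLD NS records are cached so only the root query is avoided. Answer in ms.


Lookup 1 (cold cache): local + root + TLD + auth = 8 + 30 + 20 + 40 = 98 ms
Lookups 2..2 (TLD NS cached -> skip root; new domain -> still ask TLD and auth): local + TLD + auth = 8 + 20 + 40 = 68 ms each
Remaining 1 lookups: 1 * 68 = 68 ms
Total = 98 + 68 = 166 ms

166


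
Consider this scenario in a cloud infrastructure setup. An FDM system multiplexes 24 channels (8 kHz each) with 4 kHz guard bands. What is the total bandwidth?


Given: 24 channels, 8 kHz each, guard = 4 kHz
Channel bandwidth = 24 * 8 = 192 kHz
Guard bands = 23 gaps * 4 kHz = 92 kHz
Total = 192 + 92 = 284 kHz

284


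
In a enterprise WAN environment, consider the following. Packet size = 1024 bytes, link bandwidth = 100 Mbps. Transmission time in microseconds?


Given: packet = 1024 bytes, bandwidth = 100 Mbps
Packet in bits = 1024 * 8 = 8192 bits
Bandwidth = 100 * 10^6 = 100000000 bps
Time = 8192 / 100000000 seconds
Time in us = 8192 * 10^6 / 100000000 = 81.92

81.92


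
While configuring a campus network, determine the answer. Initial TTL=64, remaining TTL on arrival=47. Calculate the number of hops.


Given: initial TTL = 64, received TTL = 47
Hops = initial TTL - received TTL
Hops = 64 - 47 = 17

17


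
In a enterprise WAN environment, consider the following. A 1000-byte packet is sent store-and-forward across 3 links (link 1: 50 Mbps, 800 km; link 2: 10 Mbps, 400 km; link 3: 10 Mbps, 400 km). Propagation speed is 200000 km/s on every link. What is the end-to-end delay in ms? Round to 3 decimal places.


Packet = 1000 bytes = 8000 bits. Store-and-forward: sum (t_trans + t_prop) per link.
Link 1: t_trans = 8000/(50*10^6) s = 0.1600 ms; t_prop = 800/200000 s = 4.0000 ms; subtotal = 4.1600 ms
Link 2: t_trans = 8000/(10*10^6) s = 0.8000 ms; t_prop = 400/200000 s = 2.0000 ms; subtotal = 2.8000 ms
Link 3: t_trans = 8000/(10*10^6) s = 0.8000 ms; t_prop = 400/200000 s = 2.0000 ms; subtotal = 2.8000 ms
End-to-end = 4.1600 + 2.8000 + 2.8000 = 9.7600 ms -> 9.760 ms (3 dp)

9.760


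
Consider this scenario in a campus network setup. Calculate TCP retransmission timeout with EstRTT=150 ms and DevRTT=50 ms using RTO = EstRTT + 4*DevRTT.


Given: EstRTT = 150 ms, DevRTT = 50 ms
Timeout = EstRTT + 4 * DevRTT
4 * DevRTT = 4 * 50 = 200
Timeout = 150 + 200 = 350 ms

350


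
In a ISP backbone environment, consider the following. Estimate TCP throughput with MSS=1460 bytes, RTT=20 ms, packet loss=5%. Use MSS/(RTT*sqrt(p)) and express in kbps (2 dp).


Given: MSS = 1460 bytes, RTT = 20 ms, loss = 5%
RTT in seconds = 20 / 1000 = 0.02
Loss rate = 5% = 0.05
sqrt(loss) = sqrt(0.05) = 0.223606797750
Throughput (bytes/s) = 1460 / (0.02 * 0.223606797750) = 326465.9247
Throughput (kbps) = 326465.9247 * 8 / 1000 = 2611.727398 -> 2611.73 kbps (2 dp)

2611.73


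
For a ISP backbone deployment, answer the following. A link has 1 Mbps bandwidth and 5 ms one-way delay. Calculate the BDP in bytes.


Given: bandwidth = 1 Mbps, delay = 5 ms
BDP in bits = 1 * 10^6 * 5 / 1000
BDP in bits = 5000
BDP in bytes = 5000 / 8 = 625

625


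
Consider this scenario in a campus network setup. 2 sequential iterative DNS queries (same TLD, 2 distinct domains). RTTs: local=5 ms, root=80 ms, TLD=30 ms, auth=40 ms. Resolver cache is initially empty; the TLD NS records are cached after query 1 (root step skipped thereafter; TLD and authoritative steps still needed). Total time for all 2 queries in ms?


Lookup 1 (cold cache): local + root + TLD + auth = 5 + 80 + 30 + 40 = 155 ms
Lookups 2..2 (TLD NS cached -> skip root; new domain -> still ask TLD and auth): local + TLD + auth = 5 + 30 + 40 = 75 ms each
Remaining 1 lookups: 1 * 75 = 75 ms
Total = 155 + 75 = 230 ms

230


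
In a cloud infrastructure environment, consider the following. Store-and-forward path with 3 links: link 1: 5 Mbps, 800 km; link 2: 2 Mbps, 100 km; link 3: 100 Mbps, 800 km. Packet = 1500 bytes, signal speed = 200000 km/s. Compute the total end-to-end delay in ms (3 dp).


Packet = 1500 bytes = 12000 bits. Store-and-forward: sum (t_trans + t_prop) per link.
Link 1: t_trans = 12000/(5*10^6) s = 2.4000 ms; t_prop = 800/200000 s = 4.0000 ms; subtotal = 6.4000 ms
Link 2: t_trans = 12000/(2*10^6) s = 6.0000 ms; t_prop = 100/200000 s = 0.5000 ms; subtotal = 6.5000 ms
Link 3: t_trans = 12000/(100*10^6) s = 0.1200 ms; t_prop = 800/200000 s = 4.0000 ms; subtotal = 4.1200 ms
End-to-end = 6.4000 + 6.5000 + 4.1200 = 17.0200 ms -> 17.020 ms (3 dp)

17.020


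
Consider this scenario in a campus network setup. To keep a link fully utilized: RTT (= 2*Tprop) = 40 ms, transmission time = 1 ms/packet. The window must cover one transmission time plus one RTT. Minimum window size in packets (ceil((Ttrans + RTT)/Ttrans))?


Given: Ttrans = 1 ms, RTT = 40 ms (= 2 * Tprop, Tprop = 20 ms)
Time until first ACK returns = Ttrans + RTT = 1 + 40 = 41 ms
Need W * Ttrans >= Ttrans + RTT  ->  W >= (Ttrans + RTT) / Ttrans
(Ttrans + RTT) / Ttrans = 41 / 1 = 41
W_min = ceil(41) = 41

41


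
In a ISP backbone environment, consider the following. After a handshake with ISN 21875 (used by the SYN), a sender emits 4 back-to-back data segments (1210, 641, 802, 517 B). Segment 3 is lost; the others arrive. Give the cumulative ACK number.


SYN uses sequence number 21875; first data byte = ISN + 1 = 21876.
Segment 1: SEQ = 21876, len = 1210 B, covers [21876, 23085]
Segment 2: SEQ = 23086, len = 641 B, covers [23086, 23726]
Segment 3: SEQ = 23727, len = 802 B, covers [23727, 24528] [LOST]
Segment 4: SEQ = 24529, len = 517 B, covers [24529, 25045]
In-order data received: bytes [21876, 23726] (segments 1..2).
Segment 3 missing -> gap begins at byte 23727; later segments buffered out of order.
Cumulative ACK = next expected in-order byte = 21876 + 1210 + 641 = 23727

23727
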